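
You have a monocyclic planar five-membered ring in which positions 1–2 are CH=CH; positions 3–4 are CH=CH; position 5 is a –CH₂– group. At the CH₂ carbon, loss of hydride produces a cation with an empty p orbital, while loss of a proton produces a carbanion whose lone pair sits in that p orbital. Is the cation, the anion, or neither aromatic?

The anion

Once that carbon is sp², every ring atom has a p orbital and both ions are fully conjugated.
Cation: 2 × 2 + 0 = 4 π electrons → 4(1), antiaromatic.
Anion: 2 × 2 + 2 = 6 π electrons → 4(1)+2, aromatic.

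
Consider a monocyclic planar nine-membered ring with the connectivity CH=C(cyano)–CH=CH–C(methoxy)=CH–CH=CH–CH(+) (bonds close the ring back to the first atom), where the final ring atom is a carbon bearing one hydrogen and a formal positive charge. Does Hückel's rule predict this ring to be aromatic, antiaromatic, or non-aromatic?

The p orbitals form a continuous loop: each doubly-bonded ring atom is sp² with one p-orbital electron; the carbocation has an empty p orbital. The ring is fully conjugated.
π-electron count: 4 × 2 = 8 from the double-bond units + 0 from the CH(+) atom = 8.
With 8 = 4·2 π electrons, Hückel's rule classifies the planar ring as antiaromatic.

Antiaromatic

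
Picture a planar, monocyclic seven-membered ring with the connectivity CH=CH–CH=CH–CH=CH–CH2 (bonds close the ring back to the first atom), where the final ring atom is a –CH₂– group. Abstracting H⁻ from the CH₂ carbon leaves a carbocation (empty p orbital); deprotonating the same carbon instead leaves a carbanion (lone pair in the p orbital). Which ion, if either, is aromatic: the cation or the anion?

In both ions every ring atom is sp² and contributes a p orbital, so both rings are fully conjugated.
Cation: 3 × 2 + 0 = 6 π electrons → 4(1)+2, aromatic.
Anion: 3 × 2 + 2 = 8 π electrons → 4(2), antiaromatic.

The cation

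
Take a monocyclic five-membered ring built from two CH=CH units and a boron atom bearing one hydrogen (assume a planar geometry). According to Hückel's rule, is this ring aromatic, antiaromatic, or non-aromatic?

The p orbitals form a continuous loop: each doubly-bonded ring atom is sp² with one p-orbital electron; the boron has an empty p orbital. The ring is fully conjugated.
π-electron count: 2 × 2 = 4 from the double-bond units + 0 from the BH atom = 4.
With 4 = 4·1 π electrons, Hückel's rule classifies the planar ring as antiaromatic.
(This ring is borole.)

Antiaromatic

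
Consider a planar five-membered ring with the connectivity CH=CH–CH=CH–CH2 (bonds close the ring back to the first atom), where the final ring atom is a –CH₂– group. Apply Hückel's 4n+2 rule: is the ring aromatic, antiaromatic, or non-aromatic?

Non-aromatic

The CH2 carbon is saturated: the tetrahedral CH₂ carbon is sp³ and has no p orbital in the ring π system. Conjugation is not continuous around the ring.
A ring that is not fully conjugated cannot be aromatic or antiaromatic regardless of its π-electron count.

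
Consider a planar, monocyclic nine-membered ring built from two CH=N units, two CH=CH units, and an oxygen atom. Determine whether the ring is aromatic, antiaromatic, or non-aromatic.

The p orbitals form a continuous loop: each doubly-bonded ring atom is sp² with one p-orbital electron; each =N– nitrogen is pyridine-type (lone pair in the sp² plane, one electron in the p orbital); the oxygen donates one lone pair from its p orbital. The ring is fully conjugated.
Adding the contributions, 4 × 2 = 8 from the double-bond units + 2 from the O atom = 10.
Since 10 = 4·2 + 2, the ring meets the 4n+2 criterion.

Aromatic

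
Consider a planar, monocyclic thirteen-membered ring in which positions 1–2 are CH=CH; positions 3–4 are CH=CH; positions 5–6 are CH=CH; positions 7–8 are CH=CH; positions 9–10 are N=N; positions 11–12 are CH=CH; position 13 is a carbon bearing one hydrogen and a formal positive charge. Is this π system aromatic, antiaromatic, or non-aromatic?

All ring atoms are sp² and supply a p orbital to the ring (every atom in a ring double bond is sp² and brings one electron to the p orbital; each =N– nitrogen is pyridine-type (lone pair in the sp² plane, one electron in the p orbital); the carbocation has an empty p orbital); the conjugation is uninterrupted.
Counting π electrons: 6 × 2 = 12 from the double-bond units + 0 from the CH(+) atom = 12.
A 4n π count (12, n = 3) in a planar conjugated ring means antiaromatic.

Antiaromatic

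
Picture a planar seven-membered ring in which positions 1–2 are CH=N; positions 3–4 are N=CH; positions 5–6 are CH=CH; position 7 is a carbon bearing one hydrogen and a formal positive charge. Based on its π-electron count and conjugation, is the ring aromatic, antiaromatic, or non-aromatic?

Aromatic

Every ring atom contributes a p orbital perpendicular to the ring (every atom in a ring double bond is sp² and brings one electron to the p orbital; each =N– nitrogen is pyridine-type (lone pair in the sp² plane, one electron in the p orbital); the carbocation has an empty p orbital), so the π system is cyclic and fully conjugated.
π-electron count: 3 × 2 = 6 from the double-bond units + 0 from the CH(+) atom = 6.
That gives a 4n+2 count (6, n = 1).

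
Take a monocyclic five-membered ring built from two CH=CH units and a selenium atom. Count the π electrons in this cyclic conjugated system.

6

Every ring atom contributes a p orbital perpendicular to the ring (every atom in a ring double bond is sp² and brings one electron to the p orbital; the selenium donates one lone pair from its p orbital), so the π system is cyclic and fully conjugated.
Adding the contributions, 2 × 2 = 4 from the double-bond units + 2 from the Se atom = 6.
This is selenophene.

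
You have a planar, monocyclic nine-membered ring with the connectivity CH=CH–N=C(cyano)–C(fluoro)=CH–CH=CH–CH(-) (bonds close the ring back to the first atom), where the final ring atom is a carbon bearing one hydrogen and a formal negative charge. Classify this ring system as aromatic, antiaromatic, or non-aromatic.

All ring atoms are sp² and supply a p orbital to the ring (the double-bond atoms are sp², each contributing one p electron; each =N– nitrogen is pyridine-type (lone pair in the sp² plane, one electron in the p orbital); the carbanion's lone pair occupies the p orbital); the conjugation is uninterrupted.
Counting π electrons: 4 × 2 = 8 from the double-bond units + 2 from the CH(-) atom = 10.
Since 10 = 4·2 + 2, the ring meets the 4n+2 criterion.

Aromatic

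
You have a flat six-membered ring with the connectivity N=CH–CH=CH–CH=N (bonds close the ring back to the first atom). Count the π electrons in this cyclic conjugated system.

Check conjugation: the double-bond atoms are sp², each contributing one p electron; the doubly-bonded nitrogens are pyridine-type — their lone pairs lie in the ring plane, leaving one electron in the p orbital — every position has a p orbital, so the cyclic π system is continuous.
π-electron count: 3 × 2 = 6 from the 3 double-bond units.

6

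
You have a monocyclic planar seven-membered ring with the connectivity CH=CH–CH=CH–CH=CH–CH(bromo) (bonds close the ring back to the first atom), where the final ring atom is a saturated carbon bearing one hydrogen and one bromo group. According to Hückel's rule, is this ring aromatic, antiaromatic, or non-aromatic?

The CH(bromo) carbon is saturated: that saturated carbon is sp³ and has no p orbital in the ring π system. Conjugation is not continuous around the ring.
Without a continuous loop of overlapping p orbitals the Hückel electron count never comes into play.

Non-aromatic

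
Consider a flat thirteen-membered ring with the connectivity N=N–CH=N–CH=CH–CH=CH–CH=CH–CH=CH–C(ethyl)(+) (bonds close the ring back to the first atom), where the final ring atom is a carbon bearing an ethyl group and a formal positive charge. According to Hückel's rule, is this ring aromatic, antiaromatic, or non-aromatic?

Antiaromatic

Every ring atom contributes a p orbital perpendicular to the ring (the double-bond atoms are sp², each contributing one p electron; the doubly-bonded nitrogens are pyridine-type — their lone pairs lie in the ring plane, leaving one electron in the p orbital; the carbocation has an empty p orbital), so the π system is cyclic and fully conjugated.
Counting π electrons: 6 × 2 = 12 from the double-bond units + 0 from the C(ethyl)(+) atom = 12.
A 4n π count (12, n = 3) in a planar conjugated ring means antiaromatic.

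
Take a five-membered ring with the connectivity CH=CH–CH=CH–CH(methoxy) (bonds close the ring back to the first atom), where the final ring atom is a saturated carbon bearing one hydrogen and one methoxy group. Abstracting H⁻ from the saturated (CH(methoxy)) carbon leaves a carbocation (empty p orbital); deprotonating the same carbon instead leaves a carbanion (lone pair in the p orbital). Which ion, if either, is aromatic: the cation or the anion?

In both ions every ring atom is sp² and contributes a p orbital, so both rings are fully conjugated.
Cation: 2 × 2 + 0 = 4 π electrons → 4(1), antiaromatic.
Anion: 2 × 2 + 2 = 6 π electrons → 4(1)+2, aromatic.

The anion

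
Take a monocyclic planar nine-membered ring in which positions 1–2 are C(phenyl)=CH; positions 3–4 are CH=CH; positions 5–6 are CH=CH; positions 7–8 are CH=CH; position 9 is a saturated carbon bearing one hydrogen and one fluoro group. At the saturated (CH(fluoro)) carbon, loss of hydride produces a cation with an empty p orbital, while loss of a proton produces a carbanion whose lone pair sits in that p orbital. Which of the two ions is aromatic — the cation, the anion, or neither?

The anion

Both ions have a continuous loop of p orbitals — each ring atom is sp².
Cation: 4 × 2 + 0 = 8 π electrons → 4(2), antiaromatic.
Anion: 4 × 2 + 2 = 10 π electrons → 4(2)+2, aromatic.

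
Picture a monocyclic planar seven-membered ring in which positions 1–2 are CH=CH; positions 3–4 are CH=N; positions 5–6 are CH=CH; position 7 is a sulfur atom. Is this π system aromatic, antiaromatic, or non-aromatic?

The p orbitals form a continuous loop: each doubly-bonded ring atom is sp² with one p-orbital electron; each sp² =N– keeps its lone pair in-plane and puts one electron into the π system; the sulfur donates one lone pair from its p orbital. The ring is fully conjugated.
Adding the contributions, 3 × 2 = 6 from the double-bond units + 2 from the S atom = 8.
8 is a 4n count (n = 2), so the planar conjugated ring is antiaromatic.

Antiaromatic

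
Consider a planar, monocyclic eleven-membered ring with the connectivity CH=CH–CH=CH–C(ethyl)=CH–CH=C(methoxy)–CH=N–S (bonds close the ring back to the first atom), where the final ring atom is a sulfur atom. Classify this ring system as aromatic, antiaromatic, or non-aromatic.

All ring atoms are sp² and supply a p orbital to the ring (the double-bond atoms are sp², each contributing one p electron; each =N– nitrogen is pyridine-type (lone pair in the sp² plane, one electron in the p orbital); the sulfur donates one lone pair from its p orbital); the conjugation is uninterrupted.
Adding the contributions, 5 × 2 = 10 from the double-bond units + 2 from the S atom = 12.
12 is a 4n count (n = 3), so the planar conjugated ring is antiaromatic.

Antiaromatic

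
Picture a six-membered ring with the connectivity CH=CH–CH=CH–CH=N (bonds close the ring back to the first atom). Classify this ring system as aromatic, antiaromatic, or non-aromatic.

Check conjugation: each doubly-bonded ring atom is sp² with one p-orbital electron; each sp² =N– keeps its lone pair in-plane and puts one electron into the π system — every position has a p orbital, so the cyclic π system is continuous.
Tallying contributions gives 3 × 2 = 6 from the 3 double-bond units.
6 = 4(1) + 2, which satisfies Hückel's 4n+2 rule.

Aromatic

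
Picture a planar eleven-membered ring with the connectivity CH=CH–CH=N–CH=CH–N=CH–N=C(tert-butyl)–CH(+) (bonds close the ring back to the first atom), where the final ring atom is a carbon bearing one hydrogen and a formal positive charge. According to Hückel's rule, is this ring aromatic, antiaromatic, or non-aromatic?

Aromatic

Every ring atom contributes a p orbital perpendicular to the ring (the double-bond atoms are sp², each contributing one p electron; each sp² =N– keeps its lone pair in-plane and puts one electron into the π system; the carbocation has an empty p orbital), so the π system is cyclic and fully conjugated.
Adding the contributions, 5 × 2 = 10 from the double-bond units + 0 from the CH(+) atom = 10.
With 10 π electrons (n = 2), the Hückel 4n+2 condition holds.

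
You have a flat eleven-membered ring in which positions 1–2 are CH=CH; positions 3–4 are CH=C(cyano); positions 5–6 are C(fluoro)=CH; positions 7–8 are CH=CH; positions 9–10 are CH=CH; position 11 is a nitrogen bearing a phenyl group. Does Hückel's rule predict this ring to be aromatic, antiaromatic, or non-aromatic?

Antiaromatic

The p orbitals form a continuous loop: every atom in a ring double bond is sp² and brings one electron to the p orbital; the pyrrole-type nitrogen donates its lone pair from the p orbital. The ring is fully conjugated.
Adding the contributions, 5 × 2 = 10 from the double-bond units + 2 from the N(phenyl) atom = 12.
With 12 = 4·3 π electrons, Hückel's rule classifies the planar ring as antiaromatic.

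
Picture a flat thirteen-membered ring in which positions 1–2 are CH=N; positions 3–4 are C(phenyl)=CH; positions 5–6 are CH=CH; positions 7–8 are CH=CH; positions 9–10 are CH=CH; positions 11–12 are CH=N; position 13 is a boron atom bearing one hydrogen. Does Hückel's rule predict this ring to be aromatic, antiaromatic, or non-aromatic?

Antiaromatic

Every ring atom contributes a p orbital perpendicular to the ring (each doubly-bonded ring atom is sp² with one p-orbital electron; each =N– nitrogen is pyridine-type (lone pair in the sp² plane, one electron in the p orbital); the boron has an empty p orbital), so the π system is cyclic and fully conjugated.
Tallying contributions gives 6 × 2 = 12 from the double-bond units + 0 from the BH atom = 12.
12 is a 4n count (n = 3), so the planar conjugated ring is antiaromatic.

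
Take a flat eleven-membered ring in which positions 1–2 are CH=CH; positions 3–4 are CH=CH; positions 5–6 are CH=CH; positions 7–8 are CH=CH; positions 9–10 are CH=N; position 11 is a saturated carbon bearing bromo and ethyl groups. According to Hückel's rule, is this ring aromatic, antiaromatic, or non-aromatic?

Because that saturated carbon is sp³ and has no p orbital in the ring π system at the C(bromo)(ethyl) position, the π system cannot extend all the way around the ring.
Without a continuous loop of overlapping p orbitals the Hückel electron count never comes into play.

Non-aromatic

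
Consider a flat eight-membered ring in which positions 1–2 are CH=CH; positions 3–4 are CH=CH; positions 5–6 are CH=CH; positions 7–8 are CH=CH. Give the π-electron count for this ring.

The p orbitals form a continuous loop: each doubly-bonded ring atom is sp² with one p-orbital electron. The ring is fully conjugated.
Counting π electrons: 4 × 2 = 8 from the 4 double-bond units.
This is cyclooctatetraene.

8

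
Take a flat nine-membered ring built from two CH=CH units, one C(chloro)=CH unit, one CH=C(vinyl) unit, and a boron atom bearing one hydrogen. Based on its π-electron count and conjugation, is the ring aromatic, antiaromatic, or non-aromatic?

Check conjugation: every atom in a ring double bond is sp² and brings one electron to the p orbital; the boron has an empty p orbital — every position has a p orbital, so the cyclic π system is continuous.
Adding the contributions, 4 × 2 = 8 from the double-bond units + 0 from the BH atom = 8.
A 4n π count (8, n = 2) in a planar conjugated ring means antiaromatic.

Antiaromatic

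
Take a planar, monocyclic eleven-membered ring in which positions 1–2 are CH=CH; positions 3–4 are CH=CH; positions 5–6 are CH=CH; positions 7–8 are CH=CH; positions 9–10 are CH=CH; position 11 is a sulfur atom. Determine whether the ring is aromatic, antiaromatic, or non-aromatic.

Every ring atom contributes a p orbital perpendicular to the ring (the double-bond atoms are sp², each contributing one p electron; the sulfur donates one lone pair from its p orbital), so the π system is cyclic and fully conjugated.
π-electron count: 5 × 2 = 10 from the double-bond units + 2 from the S atom = 12.
12 = 4(3); a planar, fully conjugated 4n system is antiaromatic.

Antiaromatic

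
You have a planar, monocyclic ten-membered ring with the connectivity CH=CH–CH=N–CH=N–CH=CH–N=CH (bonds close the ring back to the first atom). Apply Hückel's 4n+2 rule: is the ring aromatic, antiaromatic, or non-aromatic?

Aromatic

The p orbitals form a continuous loop: the double-bond atoms are sp², each contributing one p electron; each =N– nitrogen is pyridine-type (lone pair in the sp² plane, one electron in the p orbital). The ring is fully conjugated.
Adding the contributions, 5 × 2 = 10 from the 5 double-bond units.
Since 10 = 4·2 + 2, the ring meets the 4n+2 criterion.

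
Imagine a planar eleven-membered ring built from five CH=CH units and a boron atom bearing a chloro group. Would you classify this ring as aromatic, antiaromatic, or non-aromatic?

Aromatic

Check conjugation: the double-bond atoms are sp², each contributing one p electron; the boron has an empty p orbital — every position has a p orbital, so the cyclic π system is continuous.
Counting π electrons: 5 × 2 = 10 from the double-bond units + 0 from the B(chloro) atom = 10.
With 10 π electrons (n = 2), the Hückel 4n+2 condition holds.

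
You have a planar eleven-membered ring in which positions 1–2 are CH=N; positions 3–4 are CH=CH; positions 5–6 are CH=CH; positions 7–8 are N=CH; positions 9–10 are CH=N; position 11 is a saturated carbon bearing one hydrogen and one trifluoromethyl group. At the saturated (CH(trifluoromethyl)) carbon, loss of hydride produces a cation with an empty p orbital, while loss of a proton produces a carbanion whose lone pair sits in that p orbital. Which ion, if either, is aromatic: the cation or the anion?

The cation

In both ions every ring atom is sp² and contributes a p orbital, so both rings are fully conjugated.
Cation: 5 × 2 + 0 = 10 π electrons → 4(2)+2, aromatic.
Anion: 5 × 2 + 2 = 12 π electrons → 4(3), antiaromatic.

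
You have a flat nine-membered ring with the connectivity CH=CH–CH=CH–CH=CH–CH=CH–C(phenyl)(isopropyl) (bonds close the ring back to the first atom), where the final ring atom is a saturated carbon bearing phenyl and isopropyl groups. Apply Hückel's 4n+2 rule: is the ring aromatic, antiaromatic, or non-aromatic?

Non-aromatic

Because that saturated carbon is sp³ and has no p orbital in the ring π system at the C(phenyl)(isopropyl) position, the π system cannot extend all the way around the ring.
Broken conjugation rules out both aromaticity and antiaromaticity.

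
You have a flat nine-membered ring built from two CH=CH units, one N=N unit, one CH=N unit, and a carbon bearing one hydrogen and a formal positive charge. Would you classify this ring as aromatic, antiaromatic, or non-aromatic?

Antiaromatic

Every ring atom contributes a p orbital perpendicular to the ring (each doubly-bonded ring atom is sp² with one p-orbital electron; the doubly-bonded nitrogens are pyridine-type — their lone pairs lie in the ring plane, leaving one electron in the p orbital; the carbocation has an empty p orbital), so the π system is cyclic and fully conjugated.
Counting π electrons: 4 × 2 = 8 from the double-bond units + 0 from the CH(+) atom = 8.
8 is a 4n count (n = 2), so the planar conjugated ring is antiaromatic.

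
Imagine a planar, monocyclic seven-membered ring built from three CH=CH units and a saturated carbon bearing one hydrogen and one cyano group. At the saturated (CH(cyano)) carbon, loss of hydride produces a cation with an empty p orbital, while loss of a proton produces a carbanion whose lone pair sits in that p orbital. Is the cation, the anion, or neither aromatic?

In either ion the ring is fully conjugated: every atom, including the new sp² carbon, supplies a p orbital.
Cation: 3 × 2 + 0 = 6 π electrons → 4(1)+2, aromatic.
Anion: 3 × 2 + 2 = 8 π electrons → 4(2), antiaromatic.

The cation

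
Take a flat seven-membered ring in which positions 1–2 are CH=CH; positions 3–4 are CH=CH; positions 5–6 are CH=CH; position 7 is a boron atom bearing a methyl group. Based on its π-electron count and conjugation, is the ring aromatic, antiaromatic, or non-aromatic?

Check conjugation: each doubly-bonded ring atom is sp² with one p-orbital electron; the boron has an empty p orbital — every position has a p orbital, so the cyclic π system is continuous.
Adding the contributions, 3 × 2 = 6 from the double-bond units + 0 from the B(methyl) atom = 6.
With 6 π electrons (n = 1), the Hückel 4n+2 condition holds.

Aromatic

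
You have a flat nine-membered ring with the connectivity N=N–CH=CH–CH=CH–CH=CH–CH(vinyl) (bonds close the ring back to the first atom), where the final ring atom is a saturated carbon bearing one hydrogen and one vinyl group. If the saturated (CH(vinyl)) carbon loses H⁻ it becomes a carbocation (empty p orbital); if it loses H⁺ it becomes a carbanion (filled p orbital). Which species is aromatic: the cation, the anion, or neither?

The anion

Once that carbon is sp², every ring atom has a p orbital and both ions are fully conjugated.
Cation: 4 × 2 + 0 = 8 π electrons → 4(2), antiaromatic.
Anion: 4 × 2 + 2 = 10 π electrons → 4(2)+2, aromatic.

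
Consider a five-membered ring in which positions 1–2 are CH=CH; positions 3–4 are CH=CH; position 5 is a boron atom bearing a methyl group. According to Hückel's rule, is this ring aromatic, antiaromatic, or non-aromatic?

Antiaromatic

Every ring atom contributes a p orbital perpendicular to the ring (each doubly-bonded ring atom is sp² with one p-orbital electron; the boron has an empty p orbital), so the π system is cyclic and fully conjugated.
Tallying contributions gives 2 × 2 = 4 from the double-bond units + 0 from the B(methyl) atom = 4.
A 4n π count (4, n = 1) in a planar conjugated ring means antiaromatic.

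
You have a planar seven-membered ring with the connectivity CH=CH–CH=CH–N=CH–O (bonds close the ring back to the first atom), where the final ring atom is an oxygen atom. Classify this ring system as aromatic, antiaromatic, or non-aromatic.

Antiaromatic

All ring atoms are sp² and supply a p orbital to the ring (each doubly-bonded ring atom is sp² with one p-orbital electron; each =N– nitrogen is pyridine-type (lone pair in the sp² plane, one electron in the p orbital); the oxygen donates one lone pair from its p orbital); the conjugation is uninterrupted.
Tallying contributions gives 3 × 2 = 6 from the double-bond units + 2 from the O atom = 8.
8 is a 4n count (n = 2), so the planar conjugated ring is antiaromatic.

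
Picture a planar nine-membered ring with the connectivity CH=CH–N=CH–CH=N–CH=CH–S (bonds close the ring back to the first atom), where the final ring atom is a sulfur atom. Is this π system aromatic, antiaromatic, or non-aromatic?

Aromatic

Check conjugation: every atom in a ring double bond is sp² and brings one electron to the p orbital; each sp² =N– keeps its lone pair in-plane and puts one electron into the π system; the sulfur donates one lone pair from its p orbital — every position has a p orbital, so the cyclic π system is continuous.
π-electron count: 4 × 2 = 8 from the double-bond units + 2 from the S atom = 10.
With 10 π electrons (n = 2), the Hückel 4n+2 condition holds.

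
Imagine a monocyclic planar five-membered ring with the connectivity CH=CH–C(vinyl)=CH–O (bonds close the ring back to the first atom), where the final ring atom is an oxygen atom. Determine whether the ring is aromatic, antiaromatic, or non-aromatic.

Aromatic

All ring atoms are sp² and supply a p orbital to the ring (every atom in a ring double bond is sp² and brings one electron to the p orbital; the oxygen donates one lone pair from its p orbital); the conjugation is uninterrupted.
π-electron count: 2 × 2 = 4 from the double-bond units + 2 from the O atom = 6.
That gives a 4n+2 count (6, n = 1).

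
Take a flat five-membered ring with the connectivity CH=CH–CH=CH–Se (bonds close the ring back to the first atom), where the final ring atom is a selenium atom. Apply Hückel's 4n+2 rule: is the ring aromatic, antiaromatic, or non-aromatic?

Aromatic

The p orbitals form a continuous loop: every atom in a ring double bond is sp² and brings one electron to the p orbital; the selenium donates one lone pair from its p orbital. The ring is fully conjugated.
π-electron count: 2 × 2 = 4 from the double-bond units + 2 from the Se atom = 6.
Since 6 = 4·1 + 2, the ring meets the 4n+2 criterion.
(The species described is selenophene.)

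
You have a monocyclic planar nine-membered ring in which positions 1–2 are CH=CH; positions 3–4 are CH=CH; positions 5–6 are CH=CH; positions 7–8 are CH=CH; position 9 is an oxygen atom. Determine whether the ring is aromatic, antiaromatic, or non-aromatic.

Aromatic

Check conjugation: each doubly-bonded ring atom is sp² with one p-orbital electron; the oxygen donates one lone pair from its p orbital — every position has a p orbital, so the cyclic π system is continuous.
Counting π electrons: 4 × 2 = 8 from the double-bond units + 2 from the O atom = 10.
With 10 π electrons (n = 2), the Hückel 4n+2 condition holds.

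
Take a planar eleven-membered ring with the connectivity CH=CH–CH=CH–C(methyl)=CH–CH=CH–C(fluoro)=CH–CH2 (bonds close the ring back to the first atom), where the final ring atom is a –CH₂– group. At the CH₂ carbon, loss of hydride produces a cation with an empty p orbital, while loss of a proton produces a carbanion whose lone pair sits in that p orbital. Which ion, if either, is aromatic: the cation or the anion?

In both ions every ring atom is sp² and contributes a p orbital, so both rings are fully conjugated.
Cation: 5 × 2 + 0 = 10 π electrons → 4(2)+2, aromatic.
Anion: 5 × 2 + 2 = 12 π electrons → 4(3), antiaromatic.

The cation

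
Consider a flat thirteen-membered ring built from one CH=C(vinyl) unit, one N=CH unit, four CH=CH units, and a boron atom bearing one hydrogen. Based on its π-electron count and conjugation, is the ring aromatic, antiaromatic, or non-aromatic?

All ring atoms are sp² and supply a p orbital to the ring (every atom in a ring double bond is sp² and brings one electron to the p orbital; each sp² =N– keeps its lone pair in-plane and puts one electron into the π system; the boron has an empty p orbital); the conjugation is uninterrupted.
Tallying contributions gives 6 × 2 = 12 from the double-bond units + 0 from the BH atom = 12.
A 4n π count (12, n = 3) in a planar conjugated ring means antiaromatic.

Antiaromatic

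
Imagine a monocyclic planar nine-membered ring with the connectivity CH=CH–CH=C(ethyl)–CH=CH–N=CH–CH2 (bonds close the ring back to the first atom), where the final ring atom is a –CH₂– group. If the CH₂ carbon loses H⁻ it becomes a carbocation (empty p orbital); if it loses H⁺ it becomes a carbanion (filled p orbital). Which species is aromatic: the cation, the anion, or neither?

Both ions have a continuous loop of p orbitals — each ring atom is sp².
Cation: 4 × 2 + 0 = 8 π electrons → 4(2), antiaromatic.
Anion: 4 × 2 + 2 = 10 π electrons → 4(2)+2, aromatic.

The anion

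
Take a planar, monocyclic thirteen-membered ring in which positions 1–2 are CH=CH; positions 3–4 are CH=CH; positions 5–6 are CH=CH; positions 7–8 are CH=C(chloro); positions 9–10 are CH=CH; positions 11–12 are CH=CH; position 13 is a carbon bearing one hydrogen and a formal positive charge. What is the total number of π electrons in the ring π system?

12

All ring atoms are sp² and supply a p orbital to the ring (every atom in a ring double bond is sp² and brings one electron to the p orbital; the carbocation has an empty p orbital); the conjugation is uninterrupted.
π-electron count: 6 × 2 = 12 from the double-bond units + 0 from the CH(+) atom = 12.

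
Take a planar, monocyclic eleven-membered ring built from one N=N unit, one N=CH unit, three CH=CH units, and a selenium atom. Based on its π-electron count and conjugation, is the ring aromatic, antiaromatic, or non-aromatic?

Check conjugation: each doubly-bonded ring atom is sp² with one p-orbital electron; each sp² =N– keeps its lone pair in-plane and puts one electron into the π system; the selenium donates one lone pair from its p orbital — every position has a p orbital, so the cyclic π system is continuous.
π-electron count: 5 × 2 = 10 from the double-bond units + 2 from the Se atom = 12.
12 is a 4n count (n = 3), so the planar conjugated ring is antiaromatic.

Antiaromatic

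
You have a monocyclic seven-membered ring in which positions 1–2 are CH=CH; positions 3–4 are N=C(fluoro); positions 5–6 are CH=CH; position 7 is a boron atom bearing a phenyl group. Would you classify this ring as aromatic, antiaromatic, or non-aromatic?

Aromatic

Every ring atom contributes a p orbital perpendicular to the ring (each doubly-bonded ring atom is sp² with one p-orbital electron; the doubly-bonded nitrogens are pyridine-type — their lone pairs lie in the ring plane, leaving one electron in the p orbital; the boron has an empty p orbital), so the π system is cyclic and fully conjugated.
Adding the contributions, 3 × 2 = 6 from the double-bond units + 0 from the B(phenyl) atom = 6.
Since 6 = 4·1 + 2, the ring meets the 4n+2 criterion.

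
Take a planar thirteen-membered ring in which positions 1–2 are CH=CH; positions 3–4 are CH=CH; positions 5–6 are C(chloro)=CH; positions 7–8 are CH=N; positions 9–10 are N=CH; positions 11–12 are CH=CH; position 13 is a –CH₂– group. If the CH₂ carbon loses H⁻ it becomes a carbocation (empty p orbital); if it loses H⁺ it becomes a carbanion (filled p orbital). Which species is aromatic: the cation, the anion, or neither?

The anion

In both ions every ring atom is sp² and contributes a p orbital, so both rings are fully conjugated.
Cation: 6 × 2 + 0 = 12 π electrons → 4(3), antiaromatic.
Anion: 6 × 2 + 2 = 14 π electrons → 4(3)+2, aromatic.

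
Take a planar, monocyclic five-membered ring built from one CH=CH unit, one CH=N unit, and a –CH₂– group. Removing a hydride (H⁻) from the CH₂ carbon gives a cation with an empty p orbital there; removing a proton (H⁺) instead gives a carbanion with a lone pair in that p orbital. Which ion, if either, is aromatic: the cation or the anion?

In both ions every ring atom is sp² and contributes a p orbital, so both rings are fully conjugated.
Cation: 2 × 2 + 0 = 4 π electrons → 4(1), antiaromatic.
Anion: 2 × 2 + 2 = 6 π electrons → 4(1)+2, aromatic.

The anion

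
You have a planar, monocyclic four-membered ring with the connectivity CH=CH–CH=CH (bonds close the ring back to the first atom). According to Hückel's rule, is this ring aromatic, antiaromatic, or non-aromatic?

Antiaromatic

All ring atoms are sp² and supply a p orbital to the ring (each doubly-bonded ring atom is sp² with one p-orbital electron); the conjugation is uninterrupted.
Adding the contributions, 2 × 2 = 4 from the 2 double-bond units.
With 4 = 4·1 π electrons, Hückel's rule classifies the planar ring as antiaromatic.
(The species described is cyclobutadiene.)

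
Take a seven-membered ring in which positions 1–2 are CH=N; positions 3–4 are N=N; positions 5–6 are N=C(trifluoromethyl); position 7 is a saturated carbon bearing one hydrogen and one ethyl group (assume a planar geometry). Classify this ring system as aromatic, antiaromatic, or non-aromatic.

The CH(ethyl) position has four σ bonds — that saturated carbon is sp³ and has no p orbital in the ring π system — so the cyclic conjugation is interrupted.
Hückel's rule only applies to fully conjugated rings, so this one is simply non-aromatic.

Non-aromatic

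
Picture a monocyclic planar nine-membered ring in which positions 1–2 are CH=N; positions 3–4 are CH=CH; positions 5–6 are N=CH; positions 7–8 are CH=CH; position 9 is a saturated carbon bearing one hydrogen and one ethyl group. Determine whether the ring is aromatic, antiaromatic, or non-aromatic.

Because that saturated carbon is sp³ and has no p orbital in the ring π system at the CH(ethyl) position, the π system cannot extend all the way around the ring.
Broken conjugation rules out both aromaticity and antiaromaticity.

Non-aromatic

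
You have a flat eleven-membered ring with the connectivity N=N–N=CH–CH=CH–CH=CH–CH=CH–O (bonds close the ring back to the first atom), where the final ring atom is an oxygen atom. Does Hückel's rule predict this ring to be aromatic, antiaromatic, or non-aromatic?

Check conjugation: each doubly-bonded ring atom is sp² with one p-orbital electron; each =N– nitrogen is pyridine-type (lone pair in the sp² plane, one electron in the p orbital); the oxygen donates one lone pair from its p orbital — every position has a p orbital, so the cyclic π system is continuous.
π-electron count: 5 × 2 = 10 from the double-bond units + 2 from the O atom = 12.
A 4n π count (12, n = 3) in a planar conjugated ring means antiaromatic.

Antiaromatic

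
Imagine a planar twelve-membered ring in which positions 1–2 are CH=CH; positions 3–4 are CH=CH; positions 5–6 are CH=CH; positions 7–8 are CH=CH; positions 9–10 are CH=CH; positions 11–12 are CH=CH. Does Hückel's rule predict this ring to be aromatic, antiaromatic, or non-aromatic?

Antiaromatic

Check conjugation: the double-bond atoms are sp², each contributing one p electron — every position has a p orbital, so the cyclic π system is continuous.
Tallying contributions gives 6 × 2 = 12 from the 6 double-bond units.
12 is a 4n count (n = 3), so the planar conjugated ring is antiaromatic.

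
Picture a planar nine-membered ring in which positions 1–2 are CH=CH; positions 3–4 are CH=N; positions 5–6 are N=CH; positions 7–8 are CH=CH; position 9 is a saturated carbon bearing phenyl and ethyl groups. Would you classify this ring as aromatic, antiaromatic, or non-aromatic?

Because that saturated carbon is sp³ and has no p orbital in the ring π system at the C(phenyl)(ethyl) position, the π system cannot extend all the way around the ring.
Without a continuous loop of overlapping p orbitals the Hückel electron count never comes into play.

Non-aromatic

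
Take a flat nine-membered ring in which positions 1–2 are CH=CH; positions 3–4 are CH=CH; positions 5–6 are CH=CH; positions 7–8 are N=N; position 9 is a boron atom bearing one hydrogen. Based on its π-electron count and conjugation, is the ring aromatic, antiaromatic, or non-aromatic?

Antiaromatic

All ring atoms are sp² and supply a p orbital to the ring (every atom in a ring double bond is sp² and brings one electron to the p orbital; the doubly-bonded nitrogens are pyridine-type — their lone pairs lie in the ring plane, leaving one electron in the p orbital; the boron has an empty p orbital); the conjugation is uninterrupted.
Counting π electrons: 4 × 2 = 8 from the double-bond units + 0 from the BH atom = 8.
8 is a 4n count (n = 2), so the planar conjugated ring is antiaromatic.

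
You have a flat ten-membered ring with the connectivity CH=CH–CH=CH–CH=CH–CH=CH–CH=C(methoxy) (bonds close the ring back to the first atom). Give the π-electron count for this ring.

All ring atoms are sp² and supply a p orbital to the ring (each doubly-bonded ring atom is sp² with one p-orbital electron); the conjugation is uninterrupted.
Adding the contributions, 5 × 2 = 10 from the 5 double-bond units.

10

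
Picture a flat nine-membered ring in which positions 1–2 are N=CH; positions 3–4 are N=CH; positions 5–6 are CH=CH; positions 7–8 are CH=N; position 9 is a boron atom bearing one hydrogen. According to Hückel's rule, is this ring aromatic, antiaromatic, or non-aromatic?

The p orbitals form a continuous loop: each doubly-bonded ring atom is sp² with one p-orbital electron; each sp² =N– keeps its lone pair in-plane and puts one electron into the π system; the boron has an empty p orbital. The ring is fully conjugated.
π-electron count: 4 × 2 = 8 from the double-bond units + 0 from the BH atom = 8.
8 is a 4n count (n = 2), so the planar conjugated ring is antiaromatic.

Antiaromatic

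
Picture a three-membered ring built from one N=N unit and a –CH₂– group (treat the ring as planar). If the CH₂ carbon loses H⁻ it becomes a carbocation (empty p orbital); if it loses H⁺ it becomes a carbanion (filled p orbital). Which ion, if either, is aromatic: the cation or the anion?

The cation

In both ions every ring atom is sp² and contributes a p orbital, so both rings are fully conjugated.
Cation: 1 × 2 + 0 = 2 π electrons → 4(0)+2, aromatic.
Anion: 1 × 2 + 2 = 4 π electrons → 4(1), antiaromatic.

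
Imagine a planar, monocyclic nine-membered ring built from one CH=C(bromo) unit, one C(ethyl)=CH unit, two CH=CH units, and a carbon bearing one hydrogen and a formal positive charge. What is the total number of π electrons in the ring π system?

8

Every ring atom contributes a p orbital perpendicular to the ring (every atom in a ring double bond is sp² and brings one electron to the p orbital; the carbocation has an empty p orbital), so the π system is cyclic and fully conjugated.
Tallying contributions gives 4 × 2 = 8 from the double-bond units + 0 from the CH(+) atom = 8.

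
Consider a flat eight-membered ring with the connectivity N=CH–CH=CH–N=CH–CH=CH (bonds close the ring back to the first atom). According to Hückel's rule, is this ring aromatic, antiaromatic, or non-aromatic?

Check conjugation: each doubly-bonded ring atom is sp² with one p-orbital electron; each =N– nitrogen is pyridine-type (lone pair in the sp² plane, one electron in the p orbital) — every position has a p orbital, so the cyclic π system is continuous.
Tallying contributions gives 4 × 2 = 8 from the 4 double-bond units.
A 4n π count (8, n = 2) in a planar conjugated ring means antiaromatic.

Antiaromatic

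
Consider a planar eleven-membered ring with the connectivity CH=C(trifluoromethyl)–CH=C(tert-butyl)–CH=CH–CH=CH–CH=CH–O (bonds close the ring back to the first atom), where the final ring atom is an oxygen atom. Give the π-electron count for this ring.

All ring atoms are sp² and supply a p orbital to the ring (the double-bond atoms are sp², each contributing one p electron; the oxygen donates one lone pair from its p orbital); the conjugation is uninterrupted.
Tallying contributions gives 5 × 2 = 10 from the double-bond units + 2 from the O atom = 12.

12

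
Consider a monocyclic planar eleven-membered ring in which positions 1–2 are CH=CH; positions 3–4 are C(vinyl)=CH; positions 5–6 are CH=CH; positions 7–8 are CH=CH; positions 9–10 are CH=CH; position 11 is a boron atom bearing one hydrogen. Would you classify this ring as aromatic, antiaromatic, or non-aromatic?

The p orbitals form a continuous loop: every atom in a ring double bond is sp² and brings one electron to the p orbital; the boron has an empty p orbital. The ring is fully conjugated.
π-electron count: 5 × 2 = 10 from the double-bond units + 0 from the BH atom = 10.
10 = 4(2) + 2, which satisfies Hückel's 4n+2 rule.

Aromatic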